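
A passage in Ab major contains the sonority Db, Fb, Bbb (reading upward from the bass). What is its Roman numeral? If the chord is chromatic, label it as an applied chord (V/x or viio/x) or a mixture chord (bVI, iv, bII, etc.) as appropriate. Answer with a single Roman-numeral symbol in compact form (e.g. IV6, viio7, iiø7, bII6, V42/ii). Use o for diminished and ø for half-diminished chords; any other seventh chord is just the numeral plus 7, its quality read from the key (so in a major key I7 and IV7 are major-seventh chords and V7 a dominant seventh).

Stacked in thirds the chord is Bbb-Db-Fb: a major triad on Bbb.
Bbb is the lowered second degree of Ab major (diatonic 2 would be Bb). This is the Neapolitan sixth — a major triad on the lowered second degree, here in its customary first inversion.
With Db in the bass the chord is in first inversion, so the figured bass is 6.

bII6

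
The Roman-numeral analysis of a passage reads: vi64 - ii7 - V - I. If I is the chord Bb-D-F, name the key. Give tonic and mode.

Bb major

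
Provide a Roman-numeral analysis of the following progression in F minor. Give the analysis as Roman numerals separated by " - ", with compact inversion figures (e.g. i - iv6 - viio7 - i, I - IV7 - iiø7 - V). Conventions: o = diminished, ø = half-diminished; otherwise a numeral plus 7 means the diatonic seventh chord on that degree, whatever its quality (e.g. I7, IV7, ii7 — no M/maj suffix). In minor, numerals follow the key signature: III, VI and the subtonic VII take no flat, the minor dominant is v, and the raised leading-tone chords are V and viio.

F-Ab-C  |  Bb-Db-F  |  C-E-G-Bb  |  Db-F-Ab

i - iv - V7 - VI

F-Ab-C: root F is the tonic; minor triad there is i.
Bb-Db-F: minor triad on Bb = scale degree 4 → iv.
C-E-G-Bb: root C is the dominant; dominant seventh chord there is V7.
Db-F-Ab: major triad on Db = scale degree 6 → VI.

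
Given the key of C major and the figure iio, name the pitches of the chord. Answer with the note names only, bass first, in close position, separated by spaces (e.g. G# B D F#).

Scale degree 2 in C major is D; here the chord built on it is altered to a diminished triad. iio is the diminished supertonic triad, borrowed from the parallel minor.
So the chord is D-F-Ab.

D F Ab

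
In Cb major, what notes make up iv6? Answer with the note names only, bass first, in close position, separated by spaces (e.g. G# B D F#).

Scale degree 4 in Cb major is Fb; here the chord built on it is altered to a minor triad. iv6 is the minor subdominant, borrowed from the parallel minor.
So the chord is Fb-Abb-Cb.
With the 6 figure the chord is in first inversion; from the bass Abb upward in close position it reads Abb-Cb-Fb.

Abb Cb Fb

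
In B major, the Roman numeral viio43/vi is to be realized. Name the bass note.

The applied chord viio43/vi is rooted on F##: F##-A#-C#-E.
The figure 43 means second inversion — the fifth is in the bass.

C#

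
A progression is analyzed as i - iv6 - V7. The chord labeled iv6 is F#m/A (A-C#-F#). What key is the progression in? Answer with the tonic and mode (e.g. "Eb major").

The anchor chord is a minor triad on F#, labeled iv6.
If F# is scale degree 4 and the mode makes that degree carry a minor triad, the tonic is C# and the mode is minor.

C# minor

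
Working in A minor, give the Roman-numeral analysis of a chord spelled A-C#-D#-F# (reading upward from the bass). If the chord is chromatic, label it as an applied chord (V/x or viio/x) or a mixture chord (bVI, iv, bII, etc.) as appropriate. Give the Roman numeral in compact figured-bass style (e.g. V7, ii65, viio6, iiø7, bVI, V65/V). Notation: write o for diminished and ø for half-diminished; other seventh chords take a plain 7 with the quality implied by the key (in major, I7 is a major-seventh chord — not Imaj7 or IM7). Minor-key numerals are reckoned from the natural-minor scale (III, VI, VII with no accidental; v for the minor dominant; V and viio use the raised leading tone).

The pitches D#-F#-A-C# form a half-diminished seventh chord rooted on D#.
D# sits a half step below E (V in A minor); a diminished chord there is the applied leading-tone chord of V.
With A in the bass the chord is in second inversion, so the figured bass is 43.

viiø43/V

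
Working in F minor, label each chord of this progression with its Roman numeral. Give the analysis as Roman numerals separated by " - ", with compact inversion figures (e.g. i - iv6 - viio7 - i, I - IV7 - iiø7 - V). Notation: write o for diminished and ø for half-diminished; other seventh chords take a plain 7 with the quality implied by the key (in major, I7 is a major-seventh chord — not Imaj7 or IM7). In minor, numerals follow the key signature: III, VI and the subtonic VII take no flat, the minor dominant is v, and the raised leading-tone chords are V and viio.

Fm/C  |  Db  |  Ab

Fm/C: minor triad on F = scale degree 1 → i64.
Db: root Db is the submediant; major triad there is VI.
Ab has root Ab, degree 3 in F minor, so III.

i64 - VI - III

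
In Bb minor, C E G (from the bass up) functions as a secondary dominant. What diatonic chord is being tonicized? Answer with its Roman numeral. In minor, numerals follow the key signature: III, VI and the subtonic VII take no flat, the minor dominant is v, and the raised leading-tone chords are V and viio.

The chord is a major triad on C.
A dominant resolves down a perfect fifth: C → F. In Bb minor, F is scale degree 5, i.e. V.

V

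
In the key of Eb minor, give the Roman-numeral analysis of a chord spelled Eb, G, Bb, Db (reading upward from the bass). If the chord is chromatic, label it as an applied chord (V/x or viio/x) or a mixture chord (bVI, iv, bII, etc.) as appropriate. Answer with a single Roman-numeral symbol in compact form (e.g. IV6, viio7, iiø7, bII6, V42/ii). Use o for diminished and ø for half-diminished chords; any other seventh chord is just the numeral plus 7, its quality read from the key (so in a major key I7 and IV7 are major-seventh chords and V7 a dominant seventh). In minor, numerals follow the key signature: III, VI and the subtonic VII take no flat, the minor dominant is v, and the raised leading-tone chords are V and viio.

V7/iv

The pitches Eb-G-Bb-Db form a dominant seventh chord rooted on Eb.
Eb is not a diatonic chord root with this quality in Eb minor, but it lies a perfect fifth above Ab (iv), so the chord functions as an applied dominant of iv.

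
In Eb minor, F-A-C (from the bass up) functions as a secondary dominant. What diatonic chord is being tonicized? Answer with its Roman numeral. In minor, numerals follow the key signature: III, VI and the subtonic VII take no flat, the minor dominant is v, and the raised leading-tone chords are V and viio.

V

The chord is a major triad on F.
A dominant resolves down a perfect fifth: F → Bb. In Eb minor, Bb is scale degree 5, i.e. V.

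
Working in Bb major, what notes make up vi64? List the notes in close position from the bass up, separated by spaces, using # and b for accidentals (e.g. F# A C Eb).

D G Bb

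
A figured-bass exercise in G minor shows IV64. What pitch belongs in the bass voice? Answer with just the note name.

G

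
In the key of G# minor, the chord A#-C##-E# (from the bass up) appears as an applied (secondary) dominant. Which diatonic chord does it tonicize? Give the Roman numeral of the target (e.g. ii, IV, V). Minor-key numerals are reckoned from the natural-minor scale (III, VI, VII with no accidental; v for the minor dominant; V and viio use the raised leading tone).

V

The chord is a major triad on A#.
A dominant resolves down a perfect fifth: A# → D#. In G# minor, D# is scale degree 5, i.e. V.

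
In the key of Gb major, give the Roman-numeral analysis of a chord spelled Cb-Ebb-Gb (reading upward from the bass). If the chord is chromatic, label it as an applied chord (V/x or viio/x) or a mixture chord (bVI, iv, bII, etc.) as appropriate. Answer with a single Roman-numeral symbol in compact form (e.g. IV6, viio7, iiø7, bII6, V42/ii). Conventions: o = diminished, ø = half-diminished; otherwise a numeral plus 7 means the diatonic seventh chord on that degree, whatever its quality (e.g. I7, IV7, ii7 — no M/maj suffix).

Stacked in thirds the chord is Cb-Ebb-Gb: a minor triad on Cb.
Cb is the fourth degree of Gb major. This is the minor subdominant, borrowed from the parallel minor.

iv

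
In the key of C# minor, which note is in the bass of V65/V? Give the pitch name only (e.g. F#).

The applied chord V65/V is rooted on D#: D#-F##-A#-C#.
The figure 65 means first inversion — the third is in the bass.

F##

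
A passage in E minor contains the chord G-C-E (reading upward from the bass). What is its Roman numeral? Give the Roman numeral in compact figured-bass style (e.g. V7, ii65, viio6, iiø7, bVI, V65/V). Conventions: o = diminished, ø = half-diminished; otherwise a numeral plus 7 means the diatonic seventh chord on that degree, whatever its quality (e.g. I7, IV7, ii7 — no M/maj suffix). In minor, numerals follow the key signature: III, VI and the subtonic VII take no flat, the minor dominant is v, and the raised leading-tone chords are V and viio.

The pitches C-E-G form a major triad rooted on C.
C is scale degree 6 in E minor, and a major triad on that degree is written VI.
With G in the bass the chord is in second inversion, so the figured bass is 64.

VI64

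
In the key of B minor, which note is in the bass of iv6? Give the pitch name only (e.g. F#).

iv in B minor has root E; the chord is E-G-B.
The figure 6 means first inversion — the third is in the bass.

G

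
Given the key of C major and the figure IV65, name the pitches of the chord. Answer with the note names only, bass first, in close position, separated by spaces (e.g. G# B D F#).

A C E F

The numeral's case and figure indicate a major seventh chord. In C major its root, scale degree 4, is F.
Stacking thirds from F gives F-A-C-E.
With the 65 figure the chord is in first inversion; from the bass A upward in close position it reads A-C-E-F.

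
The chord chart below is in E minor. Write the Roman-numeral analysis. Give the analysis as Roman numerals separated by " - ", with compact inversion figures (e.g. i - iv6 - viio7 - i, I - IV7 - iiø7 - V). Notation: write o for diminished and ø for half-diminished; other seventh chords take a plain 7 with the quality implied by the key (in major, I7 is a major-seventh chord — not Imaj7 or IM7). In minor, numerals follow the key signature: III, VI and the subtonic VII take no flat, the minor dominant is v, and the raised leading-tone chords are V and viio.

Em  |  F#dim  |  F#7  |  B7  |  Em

i - iio - V7/V - V7 - i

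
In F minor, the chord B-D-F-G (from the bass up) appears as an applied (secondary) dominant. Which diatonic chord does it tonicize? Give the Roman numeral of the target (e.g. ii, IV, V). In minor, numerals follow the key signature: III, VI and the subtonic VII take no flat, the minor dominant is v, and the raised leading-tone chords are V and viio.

V

The chord is a dominant seventh chord on G.
A dominant resolves down a perfect fifth: G → C. In F minor, C is scale degree 5, i.e. V.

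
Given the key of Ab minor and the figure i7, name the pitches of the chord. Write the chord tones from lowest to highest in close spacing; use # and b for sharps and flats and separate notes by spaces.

Ab Cb Eb Gb

The numeral's case and figure indicate a minor seventh chord. In Ab minor its root, the first degree, is Ab.
That chord is spelled Ab-Cb-Eb-Gb.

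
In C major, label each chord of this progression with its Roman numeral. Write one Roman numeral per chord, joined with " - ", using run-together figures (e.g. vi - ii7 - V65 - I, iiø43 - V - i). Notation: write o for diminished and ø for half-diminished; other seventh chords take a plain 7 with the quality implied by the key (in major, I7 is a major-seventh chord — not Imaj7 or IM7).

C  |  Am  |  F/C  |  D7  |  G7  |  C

I - vi - IV64 - V7/V - V7 - I

C: root C is the tonic; major triad there is I.
Am has root A, degree 6 in C major, so vi.
F/C: root F is the subdominant; major triad there is IV64.
D7: chromatic; D is V of V, so V7/V.
G7: dominant seventh chord on G = scale degree 5 → V7.
C: major triad on C = scale degree 1 → I.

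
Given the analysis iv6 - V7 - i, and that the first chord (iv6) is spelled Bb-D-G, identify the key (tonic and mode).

D minor

The chord Gm/Bb is a minor triad rooted on G; its label is iv6.
Counting down 3 scale steps from G places the tonic on D; a minor triad on degree 4 is diatonic only in minor.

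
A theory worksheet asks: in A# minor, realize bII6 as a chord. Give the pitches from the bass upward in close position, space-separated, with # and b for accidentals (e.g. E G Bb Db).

Scale degree 2 in A# minor is B#; lowering it a half step gives B. bII6 is the Neapolitan sixth — a major triad on the lowered second degree, here in its customary first inversion.
So the chord is B-D#-F#.
With the 6 figure the chord is in first inversion; from the bass D# upward in close position it reads D#-F#-B.

D# F# B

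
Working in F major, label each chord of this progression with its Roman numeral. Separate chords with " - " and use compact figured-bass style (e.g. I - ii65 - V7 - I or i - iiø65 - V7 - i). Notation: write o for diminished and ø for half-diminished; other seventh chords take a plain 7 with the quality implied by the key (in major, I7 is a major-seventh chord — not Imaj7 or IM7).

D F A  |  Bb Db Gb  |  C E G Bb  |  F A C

vi - bII6 - V7 - I

D-F-A has root D, degree 6 in F major, so vi.
Bb-Db-Gb is non-diatonic — a major triad on the lowered supertonic (Gb): the Neapolitan sixth, bII6 (third, Bb, in the bass — hence the 6).
C-E-G-Bb has root C, degree 5 in F major, so V7.
F-A-C has root F, degree 1 in F major, so I.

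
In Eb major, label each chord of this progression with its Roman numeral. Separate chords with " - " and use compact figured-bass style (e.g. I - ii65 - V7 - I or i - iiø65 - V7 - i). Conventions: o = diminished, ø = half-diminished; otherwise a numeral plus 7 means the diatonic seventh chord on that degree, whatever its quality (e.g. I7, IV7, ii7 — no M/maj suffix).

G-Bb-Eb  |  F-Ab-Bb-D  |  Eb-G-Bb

G-Bb-Eb has root Eb, degree 1 in Eb major, so I6.
F-Ab-Bb-D has root Bb, degree 5 in Eb major, so V43.
Eb-G-Bb has root Eb, degree 1 in Eb major, so I.

I6 - V43 - I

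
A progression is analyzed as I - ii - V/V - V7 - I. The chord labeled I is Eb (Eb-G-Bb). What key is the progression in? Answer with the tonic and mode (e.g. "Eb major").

Eb major

I is given as Eb-G-Bb — a major triad with root Eb.
If Eb is scale degree 1 and the mode makes that degree carry a major triad, the tonic is Eb and the mode is major.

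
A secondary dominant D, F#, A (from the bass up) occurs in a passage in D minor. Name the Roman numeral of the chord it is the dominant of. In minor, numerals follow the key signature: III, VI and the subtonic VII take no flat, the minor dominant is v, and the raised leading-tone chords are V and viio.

The chord is a major triad on D.
A dominant resolves down a perfect fifth: D → G. In D minor, G is scale degree 4, i.e. iv.

iv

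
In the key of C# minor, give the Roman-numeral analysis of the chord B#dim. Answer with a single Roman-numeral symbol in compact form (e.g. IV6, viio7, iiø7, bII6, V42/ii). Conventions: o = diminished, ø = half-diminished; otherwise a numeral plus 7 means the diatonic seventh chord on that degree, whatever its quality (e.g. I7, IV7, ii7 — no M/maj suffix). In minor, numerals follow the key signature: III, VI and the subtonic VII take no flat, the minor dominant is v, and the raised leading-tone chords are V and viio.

The pitches B#-D#-F# form a diminished triad rooted on B#.
B# is scale degree 7 in C# minor, and a diminished triad on that degree is written viio.

viio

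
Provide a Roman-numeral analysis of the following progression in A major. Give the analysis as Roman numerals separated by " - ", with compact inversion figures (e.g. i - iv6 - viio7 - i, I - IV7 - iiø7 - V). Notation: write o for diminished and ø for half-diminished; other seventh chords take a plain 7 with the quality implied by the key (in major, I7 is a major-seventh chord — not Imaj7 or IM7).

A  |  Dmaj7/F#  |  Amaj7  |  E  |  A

A: root A is the tonic; major triad there is I.
Dmaj7/F# has root D, degree 4 in A major, so IV65.
Amaj7 has root A, degree 1 in A major, so I7.
E: root E is the dominant; major triad there is V.
A: root A is the tonic; major triad there is I.

I - IV65 - I7 - V - I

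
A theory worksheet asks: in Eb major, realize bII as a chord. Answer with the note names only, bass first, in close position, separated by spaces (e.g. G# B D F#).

Fb Ab Cb

bII is the Neapolitan chord — a major triad on the lowered second degree. In Eb major that root is Fb.
So the chord is Fb-Ab-Cb, a major triad.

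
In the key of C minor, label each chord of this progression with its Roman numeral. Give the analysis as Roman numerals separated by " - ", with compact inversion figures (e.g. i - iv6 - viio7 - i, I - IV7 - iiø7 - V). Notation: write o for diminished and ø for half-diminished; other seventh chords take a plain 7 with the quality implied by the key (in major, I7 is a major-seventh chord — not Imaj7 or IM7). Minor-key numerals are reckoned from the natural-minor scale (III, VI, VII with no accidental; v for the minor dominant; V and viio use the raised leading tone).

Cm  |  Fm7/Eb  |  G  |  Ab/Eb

Cm: minor triad on C = scale degree 1 → i.
Fm7/Eb: minor seventh chord on F = scale degree 4 → iv42.
G has root G, degree 5 in C minor, so V.
Ab/Eb has root Ab, degree 6 in C minor, so VI64.

i - iv42 - V - VI64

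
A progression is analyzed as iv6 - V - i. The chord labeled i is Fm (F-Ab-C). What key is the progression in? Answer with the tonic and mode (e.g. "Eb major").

The anchor chord is a minor triad on F, labeled i.
If F is scale degree 1 and the mode makes that degree carry a minor triad, the tonic is F and the mode is minor.

F minor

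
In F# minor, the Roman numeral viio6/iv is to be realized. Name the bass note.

C#

The applied chord viio6/iv is rooted on A#: A#-C#-E.
The figure 6 means first inversion — the third is in the bass.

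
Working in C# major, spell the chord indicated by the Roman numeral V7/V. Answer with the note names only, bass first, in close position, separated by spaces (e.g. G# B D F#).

D# F## A# C#

V7/V is a secondary dominant — the dominant seventh of V. V in C# major is G#, so the applied chord's root is D#, a perfect fifth above.
Building a dominant seventh chord on D# gives D#-F##-A#-C#.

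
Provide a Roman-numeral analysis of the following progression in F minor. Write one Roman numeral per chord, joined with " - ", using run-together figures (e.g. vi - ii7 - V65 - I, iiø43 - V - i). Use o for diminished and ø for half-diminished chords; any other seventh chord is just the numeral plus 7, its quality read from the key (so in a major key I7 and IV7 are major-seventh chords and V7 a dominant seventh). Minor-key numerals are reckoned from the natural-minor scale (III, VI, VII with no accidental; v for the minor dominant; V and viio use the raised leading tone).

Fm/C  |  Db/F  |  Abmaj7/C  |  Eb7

i64 - VI6 - III65 - VII7

Fm/C: root F is the tonic; minor triad there is i64.
Db/F: root Db is the submediant; major triad there is VI6.
Abmaj7/C has root Ab, degree 3 in F minor, so III65.
Eb7: root Eb is the subtonic; dominant seventh chord there is VII7.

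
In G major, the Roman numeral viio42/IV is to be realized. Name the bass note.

Ab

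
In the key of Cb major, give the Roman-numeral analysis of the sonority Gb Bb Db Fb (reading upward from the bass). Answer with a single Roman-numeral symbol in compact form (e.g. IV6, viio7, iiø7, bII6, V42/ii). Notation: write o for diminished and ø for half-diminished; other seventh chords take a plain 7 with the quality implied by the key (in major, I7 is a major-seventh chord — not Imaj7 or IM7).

V7

The pitches Gb-Bb-Db-Fb form a dominant seventh chord rooted on Gb.
Gb is scale degree 5 in Cb major, and a dominant seventh chord on that degree is written V7.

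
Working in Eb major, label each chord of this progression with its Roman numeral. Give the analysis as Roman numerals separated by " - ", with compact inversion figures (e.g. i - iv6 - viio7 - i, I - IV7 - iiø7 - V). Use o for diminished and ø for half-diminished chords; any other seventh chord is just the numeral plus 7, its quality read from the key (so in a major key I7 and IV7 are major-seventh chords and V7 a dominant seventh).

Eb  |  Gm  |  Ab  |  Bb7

Eb: major triad on Eb = scale degree 1 → I.
Gm: root G is the mediant; minor triad there is iii.
Ab has root Ab, degree 4 in Eb major, so IV.
Bb7: root Bb is the dominant; dominant seventh chord there is V7.

I - iii - IV - V7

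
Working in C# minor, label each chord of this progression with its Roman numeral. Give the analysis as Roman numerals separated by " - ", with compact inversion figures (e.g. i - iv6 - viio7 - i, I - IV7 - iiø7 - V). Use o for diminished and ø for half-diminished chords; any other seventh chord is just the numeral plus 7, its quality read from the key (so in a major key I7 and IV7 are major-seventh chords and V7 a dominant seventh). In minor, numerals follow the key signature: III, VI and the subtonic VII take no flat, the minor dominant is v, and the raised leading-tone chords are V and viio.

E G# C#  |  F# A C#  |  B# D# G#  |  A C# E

i6 - iv - V6 - VI

E-G#-C#: root C# is the tonic; minor triad there is i6.
F#-A-C# has root F#, degree 4 in C# minor, so iv.
B#-D#-G#: major triad on G# = scale degree 5 → V6.
A-C#-E has root A, degree 6 in C# minor, so VI.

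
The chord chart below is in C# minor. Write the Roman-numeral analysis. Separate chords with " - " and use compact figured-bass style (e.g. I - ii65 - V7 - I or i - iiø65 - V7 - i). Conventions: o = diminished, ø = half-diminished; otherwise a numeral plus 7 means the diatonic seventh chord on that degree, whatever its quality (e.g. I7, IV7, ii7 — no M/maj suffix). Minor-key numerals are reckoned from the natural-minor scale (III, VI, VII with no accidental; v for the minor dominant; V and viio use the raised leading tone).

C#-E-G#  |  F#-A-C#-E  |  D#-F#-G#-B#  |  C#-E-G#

C#-E-G# has root C#, degree 1 in C# minor, so i.
F#-A-C#-E: root F# is the subdominant; minor seventh chord there is iv7.
D#-F#-G#-B# has root G#, degree 5 in C# minor, so V43.
C#-E-G#: root C# is the tonic; minor triad there is i.

i - iv7 - V43 - i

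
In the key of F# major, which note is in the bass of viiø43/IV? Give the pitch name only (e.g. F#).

E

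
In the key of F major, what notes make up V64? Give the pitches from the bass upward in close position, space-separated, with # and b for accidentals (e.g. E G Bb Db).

In F major, the dominant is C, and the diatonic chord built there is a major triad.
Stacking thirds from C gives C-E-G.
With the 64 figure the chord is in second inversion; from the bass G upward in close position it reads G-C-E.

G C E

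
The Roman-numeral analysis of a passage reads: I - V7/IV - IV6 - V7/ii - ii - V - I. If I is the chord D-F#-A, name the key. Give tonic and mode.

I is given as D-F#-A — a major triad with root D.
If D is scale degree 1 and the mode makes that degree carry a major triad, the tonic is D and the mode is major.

D major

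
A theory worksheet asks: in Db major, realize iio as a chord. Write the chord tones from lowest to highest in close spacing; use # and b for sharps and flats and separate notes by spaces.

Eb Gb Bbb

iio is the diminished supertonic triad, borrowed from the parallel minor. In Db major that root is Eb.
So the chord is Eb-Gb-Bbb, a diminished triad.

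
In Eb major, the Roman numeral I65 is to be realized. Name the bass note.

I in Eb major has root Eb; the chord is Eb-G-Bb-D.
The figure 65 means first inversion — the third is in the bass.

G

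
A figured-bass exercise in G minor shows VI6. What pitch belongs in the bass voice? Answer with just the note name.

VI in G minor has root Eb; the chord is Eb-G-Bb.
The figure 6 means first inversion — the third is in the bass.

G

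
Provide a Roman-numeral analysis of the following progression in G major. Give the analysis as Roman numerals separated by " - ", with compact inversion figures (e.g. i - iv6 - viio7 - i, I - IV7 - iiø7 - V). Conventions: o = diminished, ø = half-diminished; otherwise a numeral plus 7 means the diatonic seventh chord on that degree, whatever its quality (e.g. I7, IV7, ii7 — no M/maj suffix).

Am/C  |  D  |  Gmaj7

ii6 - V - I7

Am/C: root A is the supertonic; minor triad there is ii6.
D has root D, degree 5 in G major, so V.
Gmaj7 has root G, degree 1 in G major, so I7.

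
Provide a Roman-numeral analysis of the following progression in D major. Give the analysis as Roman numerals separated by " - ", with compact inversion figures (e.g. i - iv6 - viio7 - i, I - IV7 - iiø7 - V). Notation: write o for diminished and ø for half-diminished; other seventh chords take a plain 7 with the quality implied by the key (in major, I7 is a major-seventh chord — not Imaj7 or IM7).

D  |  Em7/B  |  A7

I - ii43 - V7

D: root D is the tonic; major triad there is I.
Em7/B: root E is the supertonic; minor seventh chord there is ii43.
A7 has root A, degree 5 in D major, so V7.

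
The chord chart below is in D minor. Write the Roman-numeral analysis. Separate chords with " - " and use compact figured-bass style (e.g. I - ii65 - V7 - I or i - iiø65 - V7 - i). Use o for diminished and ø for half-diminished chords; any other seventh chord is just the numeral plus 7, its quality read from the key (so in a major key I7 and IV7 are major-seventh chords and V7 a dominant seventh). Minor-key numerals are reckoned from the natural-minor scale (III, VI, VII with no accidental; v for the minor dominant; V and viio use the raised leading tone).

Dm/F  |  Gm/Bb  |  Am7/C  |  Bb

Dm/F: root D is the tonic; minor triad there is i6.
Gm/Bb: root G is the subdominant; minor triad there is iv6.
Am7/C has root A, degree 5 in D minor, so v65.
Bb: major triad on Bb = scale degree 6 → VI.

i6 - iv6 - v65 - VI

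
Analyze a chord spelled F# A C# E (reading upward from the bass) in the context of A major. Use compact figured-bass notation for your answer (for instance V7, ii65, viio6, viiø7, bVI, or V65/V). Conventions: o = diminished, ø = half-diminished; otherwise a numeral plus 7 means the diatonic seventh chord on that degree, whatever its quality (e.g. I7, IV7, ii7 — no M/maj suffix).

vi7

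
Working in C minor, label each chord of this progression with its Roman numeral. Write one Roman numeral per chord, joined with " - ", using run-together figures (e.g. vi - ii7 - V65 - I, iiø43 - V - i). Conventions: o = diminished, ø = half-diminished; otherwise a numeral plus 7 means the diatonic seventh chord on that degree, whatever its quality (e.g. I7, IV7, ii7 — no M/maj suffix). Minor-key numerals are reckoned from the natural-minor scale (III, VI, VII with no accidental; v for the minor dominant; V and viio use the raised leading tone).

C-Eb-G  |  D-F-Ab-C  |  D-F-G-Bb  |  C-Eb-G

i - iiø7 - v43 - i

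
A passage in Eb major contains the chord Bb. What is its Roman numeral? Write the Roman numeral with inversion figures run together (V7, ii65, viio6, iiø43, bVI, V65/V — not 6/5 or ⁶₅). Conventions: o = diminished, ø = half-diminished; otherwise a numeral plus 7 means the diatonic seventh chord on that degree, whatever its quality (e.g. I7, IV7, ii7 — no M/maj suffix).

The pitches Bb-D-F form a major triad rooted on Bb.
Bb is scale degree 5 in Eb major, and a major triad on that degree is written V.

V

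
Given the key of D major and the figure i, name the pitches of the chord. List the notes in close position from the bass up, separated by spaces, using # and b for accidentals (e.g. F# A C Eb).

i is the minor tonic, borrowed from the parallel minor. In D major that root is D.
So the chord is D-F-A.

D F A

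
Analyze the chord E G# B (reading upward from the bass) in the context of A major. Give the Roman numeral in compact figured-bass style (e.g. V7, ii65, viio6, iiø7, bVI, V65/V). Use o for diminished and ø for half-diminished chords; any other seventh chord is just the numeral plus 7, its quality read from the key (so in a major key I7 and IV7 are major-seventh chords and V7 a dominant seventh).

Stacked in thirds the chord is E-G#-B: a major triad on E.
E is scale degree 5 in A major, and a major triad on that degree is written V.

V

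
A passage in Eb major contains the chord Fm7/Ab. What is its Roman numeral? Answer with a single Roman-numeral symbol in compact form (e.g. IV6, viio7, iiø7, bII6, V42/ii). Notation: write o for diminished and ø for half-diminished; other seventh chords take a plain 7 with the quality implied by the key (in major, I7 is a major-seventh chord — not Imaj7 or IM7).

The pitches F-Ab-C-Eb form a minor seventh chord rooted on F.
F is scale degree 2 in Eb major, and a minor seventh chord on that degree is written ii7.
With Ab in the bass the chord is in first inversion, so the figured bass is 65.

ii65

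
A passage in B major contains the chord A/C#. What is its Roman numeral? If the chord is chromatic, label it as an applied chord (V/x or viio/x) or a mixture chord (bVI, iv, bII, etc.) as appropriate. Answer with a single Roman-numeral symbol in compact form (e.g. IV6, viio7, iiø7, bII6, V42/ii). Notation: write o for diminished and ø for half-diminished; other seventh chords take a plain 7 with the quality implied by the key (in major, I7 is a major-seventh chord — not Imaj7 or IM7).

bVII6

The pitches A-C#-E form a major triad rooted on A.
A is the lowered seventh degree of B major (diatonic 7 would be A#). This is a major triad on the lowered seventh degree (the subtonic), borrowed from the parallel minor.
With C# in the bass the chord is in first inversion, so the figured bass is 6.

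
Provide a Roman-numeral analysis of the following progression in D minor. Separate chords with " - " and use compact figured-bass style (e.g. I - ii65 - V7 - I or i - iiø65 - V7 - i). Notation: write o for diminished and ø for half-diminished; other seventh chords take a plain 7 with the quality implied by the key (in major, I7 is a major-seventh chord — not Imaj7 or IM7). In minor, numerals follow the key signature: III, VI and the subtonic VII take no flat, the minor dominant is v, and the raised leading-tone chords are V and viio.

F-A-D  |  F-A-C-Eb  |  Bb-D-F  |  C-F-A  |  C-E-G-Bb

F-A-D: minor triad on D = scale degree 1 → i6.
F-A-C-Eb is the secondary dominant of VI (dominant seventh chord on F): V7/VI.
Bb-D-F: root Bb is the submediant; major triad there is VI.
C-F-A: root F is the mediant; major triad there is III64.
C-E-G-Bb has root C, degree 7 in D minor, so VII7.

i6 - V7/VI - VI - III64 - VII7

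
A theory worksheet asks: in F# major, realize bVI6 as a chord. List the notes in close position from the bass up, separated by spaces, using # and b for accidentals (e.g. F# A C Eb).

Scale degree 6 in F# major is D#; lowering it a half step gives D. bVI6 is a major triad on the lowered sixth degree, borrowed from the parallel minor.
So the chord is D-F#-A, a major triad.
With the 6 figure the chord is in first inversion; from the bass F# upward in close position it reads F#-A-D.

F# A D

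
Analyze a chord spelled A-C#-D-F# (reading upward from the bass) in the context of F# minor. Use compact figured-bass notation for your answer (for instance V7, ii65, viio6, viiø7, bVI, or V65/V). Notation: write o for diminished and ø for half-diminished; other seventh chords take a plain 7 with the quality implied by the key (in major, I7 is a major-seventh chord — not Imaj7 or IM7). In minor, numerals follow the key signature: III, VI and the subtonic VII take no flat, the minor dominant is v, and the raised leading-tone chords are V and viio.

VI43

The pitches D-F#-A-C# form a major seventh chord rooted on D.
In F# minor, D is the submediant; the diatonic major seventh chord there is VI7.
With A in the bass the chord is in second inversion, so the figured bass is 43.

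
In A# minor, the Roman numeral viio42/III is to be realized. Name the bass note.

A

The applied chord viio42/III is rooted on B#: B#-D#-F#-A.
The figure 42 means third inversion — the seventh is in the bass.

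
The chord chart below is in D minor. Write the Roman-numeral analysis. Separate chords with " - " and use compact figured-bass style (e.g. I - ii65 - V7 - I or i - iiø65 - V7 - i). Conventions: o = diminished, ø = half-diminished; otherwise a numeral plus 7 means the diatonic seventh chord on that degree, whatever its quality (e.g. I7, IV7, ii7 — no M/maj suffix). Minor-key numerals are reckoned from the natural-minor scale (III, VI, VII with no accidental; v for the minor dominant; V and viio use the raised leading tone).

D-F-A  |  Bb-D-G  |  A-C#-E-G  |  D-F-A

i - iv6 - V7 - i

D-F-A: minor triad on D = scale degree 1 → i.
Bb-D-G: root G is the subdominant; minor triad there is iv6.
A-C#-E-G: root A is the dominant; dominant seventh chord there is V7.
D-F-A: minor triad on D = scale degree 1 → i.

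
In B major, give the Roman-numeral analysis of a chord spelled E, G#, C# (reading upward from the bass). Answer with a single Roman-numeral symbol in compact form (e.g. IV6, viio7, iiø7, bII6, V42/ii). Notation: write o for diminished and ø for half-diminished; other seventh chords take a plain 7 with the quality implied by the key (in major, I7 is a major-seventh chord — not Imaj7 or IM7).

Stacked in thirds the chord is C#-E-G#: a minor triad on C#.
C# is scale degree 2 in B major, and a minor triad on that degree is written ii.
With E in the bass the chord is in first inversion, so the figured bass is 6.

ii6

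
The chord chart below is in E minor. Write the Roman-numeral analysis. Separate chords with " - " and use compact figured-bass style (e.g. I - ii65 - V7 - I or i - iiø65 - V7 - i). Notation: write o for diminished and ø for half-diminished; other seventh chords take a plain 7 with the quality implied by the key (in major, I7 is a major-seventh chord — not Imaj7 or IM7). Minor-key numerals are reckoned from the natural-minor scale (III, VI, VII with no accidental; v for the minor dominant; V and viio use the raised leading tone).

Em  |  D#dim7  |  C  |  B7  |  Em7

Em: root E is the tonic; minor triad there is i.
D#dim7: root D# is the leading tone; fully diminished seventh chord there is viio7.
C: root C is the submediant; major triad there is VI.
B7: root B is the dominant; dominant seventh chord there is V7.
Em7 has root E, degree 1 in E minor, so i7.

i - viio7 - VI - V7 - i7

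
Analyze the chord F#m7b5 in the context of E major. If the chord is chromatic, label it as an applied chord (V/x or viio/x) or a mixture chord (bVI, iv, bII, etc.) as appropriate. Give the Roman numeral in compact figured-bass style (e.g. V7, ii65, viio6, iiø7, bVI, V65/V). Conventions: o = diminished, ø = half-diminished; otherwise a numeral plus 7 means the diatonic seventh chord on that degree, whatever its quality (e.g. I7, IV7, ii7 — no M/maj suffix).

iiø7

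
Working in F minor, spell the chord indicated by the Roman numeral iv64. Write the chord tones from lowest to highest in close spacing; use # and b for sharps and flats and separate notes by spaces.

F Bb Db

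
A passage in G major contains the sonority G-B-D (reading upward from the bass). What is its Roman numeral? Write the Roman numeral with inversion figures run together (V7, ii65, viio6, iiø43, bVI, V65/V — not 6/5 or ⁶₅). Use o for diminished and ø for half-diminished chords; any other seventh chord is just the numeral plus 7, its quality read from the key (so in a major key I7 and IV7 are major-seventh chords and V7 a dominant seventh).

I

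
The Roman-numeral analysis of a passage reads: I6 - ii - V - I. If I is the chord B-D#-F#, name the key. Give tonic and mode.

B major

The anchor chord is a major triad on B, labeled I.
If B is scale degree 1 and the mode makes that degree carry a major triad, the tonic is B and the mode is major.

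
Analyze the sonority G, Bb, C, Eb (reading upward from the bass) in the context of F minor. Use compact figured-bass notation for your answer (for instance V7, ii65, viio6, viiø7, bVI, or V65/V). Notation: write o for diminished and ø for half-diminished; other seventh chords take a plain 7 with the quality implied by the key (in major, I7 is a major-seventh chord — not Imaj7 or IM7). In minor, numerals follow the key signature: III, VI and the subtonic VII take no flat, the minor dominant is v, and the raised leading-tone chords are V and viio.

Stacked in thirds the chord is C-Eb-G-Bb: a minor seventh chord on C.
In F minor, C is the dominant; the diatonic minor seventh chord there is v7.
With G in the bass the chord is in second inversion, so the figured bass is 43.

v43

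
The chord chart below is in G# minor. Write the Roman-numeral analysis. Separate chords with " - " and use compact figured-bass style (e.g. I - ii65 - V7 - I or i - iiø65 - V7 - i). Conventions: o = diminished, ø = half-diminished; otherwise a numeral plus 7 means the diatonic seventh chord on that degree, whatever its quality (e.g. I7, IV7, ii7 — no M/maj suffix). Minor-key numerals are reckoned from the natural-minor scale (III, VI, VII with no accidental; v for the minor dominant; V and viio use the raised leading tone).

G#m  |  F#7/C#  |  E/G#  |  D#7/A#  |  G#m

i - VII43 - VI6 - V43 - i

G#m has root G#, degree 1 in G# minor, so i.
F#7/C# has root F#, degree 7 in G# minor, so VII43.
E/G# has root E, degree 6 in G# minor, so VI6.
D#7/A# has root D#, degree 5 in G# minor, so V43.
G#m: minor triad on G# = scale degree 1 → i.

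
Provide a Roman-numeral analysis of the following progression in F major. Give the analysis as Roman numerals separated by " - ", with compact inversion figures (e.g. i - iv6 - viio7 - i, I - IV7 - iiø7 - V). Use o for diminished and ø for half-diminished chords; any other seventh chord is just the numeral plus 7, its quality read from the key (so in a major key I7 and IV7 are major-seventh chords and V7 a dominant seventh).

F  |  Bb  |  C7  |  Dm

I - IV - V7 - vi

F: major triad on F = scale degree 1 → I.
Bb has root Bb, degree 4 in F major, so IV.
C7 has root C, degree 5 in F major, so V7.
Dm has root D, degree 6 in F major, so vi.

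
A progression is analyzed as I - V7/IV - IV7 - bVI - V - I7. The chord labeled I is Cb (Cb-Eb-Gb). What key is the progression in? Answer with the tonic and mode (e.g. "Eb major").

Cb major

The anchor chord is a major triad on Cb, labeled I.
If Cb is scale degree 1 and the mode makes that degree carry a major triad, the tonic is Cb and the mode is major.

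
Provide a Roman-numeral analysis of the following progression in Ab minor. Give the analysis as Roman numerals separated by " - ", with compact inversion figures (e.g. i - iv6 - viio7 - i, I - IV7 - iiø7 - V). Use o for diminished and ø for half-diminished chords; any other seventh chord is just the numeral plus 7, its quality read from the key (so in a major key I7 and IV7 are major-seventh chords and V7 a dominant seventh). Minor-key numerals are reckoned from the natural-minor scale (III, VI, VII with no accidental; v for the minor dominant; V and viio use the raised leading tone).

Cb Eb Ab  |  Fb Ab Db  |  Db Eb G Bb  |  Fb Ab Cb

i6 - iv6 - V42 - VI

Cb-Eb-Ab: root Ab is the tonic; minor triad there is i6.
Fb-Ab-Db: minor triad on Db = scale degree 4 → iv6.
Db-Eb-G-Bb: root Eb is the dominant; dominant seventh chord there is V42.
Fb-Ab-Cb: root Fb is the submediant; major triad there is VI.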